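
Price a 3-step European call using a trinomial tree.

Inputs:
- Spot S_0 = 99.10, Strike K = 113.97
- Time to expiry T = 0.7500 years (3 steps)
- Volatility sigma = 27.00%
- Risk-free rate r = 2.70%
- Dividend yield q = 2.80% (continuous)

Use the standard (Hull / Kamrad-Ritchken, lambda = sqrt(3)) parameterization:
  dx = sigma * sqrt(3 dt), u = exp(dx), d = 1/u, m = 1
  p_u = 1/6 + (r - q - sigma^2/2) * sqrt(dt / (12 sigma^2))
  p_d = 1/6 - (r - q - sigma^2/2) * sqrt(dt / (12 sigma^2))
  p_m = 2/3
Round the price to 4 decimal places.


dt = T/N = 0.250000; dx = sigma*sqrt(3*dt) = 0.233827
u = exp(dx) = 1.263426; d = 1/u = 0.791499
p_u = 0.146647, p_m = 0.666667, p_d = 0.186687
Discount per step: exp(-r*dt) = 0.993273
Stock lattice S(k, j) with j the centered position index:
  k=0: S(0,+0) = 99.1000
  k=1: S(1,-1) = 78.4375; S(1,+0) = 99.1000; S(1,+1) = 125.2055
  k=2: S(2,-2) = 62.0832; S(2,-1) = 78.4375; S(2,+0) = 99.1000; S(2,+1) = 125.2055; S(2,+2) = 158.1878
  k=3: S(3,-3) = 49.1388; S(3,-2) = 62.0832; S(3,-1) = 78.4375; S(3,+0) = 99.1000; S(3,+1) = 125.2055; S(3,+2) = 158.1878; S(3,+3) = 199.8586
Terminal payoffs V(N, j) = max(S_T - K, 0):
  V(3,-3) = 0.000000; V(3,-2) = 0.000000; V(3,-1) = 0.000000; V(3,+0) = 0.000000; V(3,+1) = 11.235489; V(3,+2) = 44.217836; V(3,+3) = 85.888580
Backward induction: V(k, j) = exp(-r*dt) * [p_u * V(k+1, j+1) + p_m * V(k+1, j) + p_d * V(k+1, j-1)]
  V(2,-2) = exp(-r*dt) * [p_u*0.000000 + p_m*0.000000 + p_d*0.000000] = 0.000000
  V(2,-1) = exp(-r*dt) * [p_u*0.000000 + p_m*0.000000 + p_d*0.000000] = 0.000000
  V(2,+0) = exp(-r*dt) * [p_u*11.235489 + p_m*0.000000 + p_d*0.000000] = 1.636561
  V(2,+1) = exp(-r*dt) * [p_u*44.217836 + p_m*11.235489 + p_d*0.000000] = 13.880706
  V(2,+2) = exp(-r*dt) * [p_u*85.888580 + p_m*44.217836 + p_d*11.235489] = 43.874183
  V(1,-1) = exp(-r*dt) * [p_u*1.636561 + p_m*0.000000 + p_d*0.000000] = 0.238381
  V(1,+0) = exp(-r*dt) * [p_u*13.880706 + p_m*1.636561 + p_d*0.000000] = 3.105564
  V(1,+1) = exp(-r*dt) * [p_u*43.874183 + p_m*13.880706 + p_d*1.636561] = 15.885733
  V(0,+0) = exp(-r*dt) * [p_u*15.885733 + p_m*3.105564 + p_d*0.238381] = 4.414567

Answer: Price = V(0,0) = 4.4146


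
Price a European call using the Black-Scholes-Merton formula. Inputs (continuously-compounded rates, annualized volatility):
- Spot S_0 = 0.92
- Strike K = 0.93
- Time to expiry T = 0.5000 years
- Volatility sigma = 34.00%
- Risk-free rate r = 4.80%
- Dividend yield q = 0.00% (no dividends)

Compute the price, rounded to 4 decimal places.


Answer: Price = 0.0936

Derivation:
d1 = (ln(S/K) + (r - q + 0.5*sigma^2) * T) / (sigma * sqrt(T)) = 0.17506751
d2 = d1 - sigma * sqrt(T) = -0.06534880
exp(-rT) = 0.97628571; exp(-qT) = 1.00000000
C = S_0 * exp(-qT) * N(d1) - K * exp(-rT) * N(d2)
N(d1) = 0.56948671; N(d2) = 0.47394815
C = 0.9200 * 1.00000000 * 0.56948671 - 0.9300 * 0.97628571 * 0.47394815 = 0.0936


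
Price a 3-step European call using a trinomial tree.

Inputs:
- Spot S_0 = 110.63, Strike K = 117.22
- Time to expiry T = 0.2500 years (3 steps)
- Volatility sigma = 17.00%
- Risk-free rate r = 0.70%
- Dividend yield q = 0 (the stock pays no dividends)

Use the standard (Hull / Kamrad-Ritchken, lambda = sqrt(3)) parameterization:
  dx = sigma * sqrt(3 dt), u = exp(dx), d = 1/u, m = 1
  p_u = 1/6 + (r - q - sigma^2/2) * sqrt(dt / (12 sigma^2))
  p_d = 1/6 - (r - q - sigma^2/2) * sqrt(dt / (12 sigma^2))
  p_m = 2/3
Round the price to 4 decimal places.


dt = T/N = 0.083333; dx = sigma*sqrt(3*dt) = 0.085000
u = exp(dx) = 1.088717; d = 1/u = 0.918512
p_u = 0.163015, p_m = 0.666667, p_d = 0.170319
Discount per step: exp(-r*dt) = 0.999417
Stock lattice S(k, j) with j the centered position index:
  k=0: S(0,+0) = 110.6300
  k=1: S(1,-1) = 101.6150; S(1,+0) = 110.6300; S(1,+1) = 120.4448
  k=2: S(2,-2) = 93.3346; S(2,-1) = 101.6150; S(2,+0) = 110.6300; S(2,+1) = 120.4448; S(2,+2) = 131.1303
  k=3: S(3,-3) = 85.7290; S(3,-2) = 93.3346; S(3,-1) = 101.6150; S(3,+0) = 110.6300; S(3,+1) = 120.4448; S(3,+2) = 131.1303; S(3,+3) = 142.7638
Terminal payoffs V(N, j) = max(S_T - K, 0):
  V(3,-3) = 0.000000; V(3,-2) = 0.000000; V(3,-1) = 0.000000; V(3,+0) = 0.000000; V(3,+1) = 3.224769; V(3,+2) = 13.910276; V(3,+3) = 25.543769
Backward induction: V(k, j) = exp(-r*dt) * [p_u * V(k+1, j+1) + p_m * V(k+1, j) + p_d * V(k+1, j-1)]
  V(2,-2) = exp(-r*dt) * [p_u*0.000000 + p_m*0.000000 + p_d*0.000000] = 0.000000
  V(2,-1) = exp(-r*dt) * [p_u*0.000000 + p_m*0.000000 + p_d*0.000000] = 0.000000
  V(2,+0) = exp(-r*dt) * [p_u*3.224769 + p_m*0.000000 + p_d*0.000000] = 0.525378
  V(2,+1) = exp(-r*dt) * [p_u*13.910276 + p_m*3.224769 + p_d*0.000000] = 4.414849
  V(2,+2) = exp(-r*dt) * [p_u*25.543769 + p_m*13.910276 + p_d*3.224769] = 13.978609
  V(1,-1) = exp(-r*dt) * [p_u*0.525378 + p_m*0.000000 + p_d*0.000000] = 0.085594
  V(1,+0) = exp(-r*dt) * [p_u*4.414849 + p_m*0.525378 + p_d*0.000000] = 1.069314
  V(1,+1) = exp(-r*dt) * [p_u*13.978609 + p_m*4.414849 + p_d*0.525378] = 5.308336
  V(0,+0) = exp(-r*dt) * [p_u*5.308336 + p_m*1.069314 + p_d*0.085594] = 1.591862

Answer: Price = V(0,0) = 1.5919


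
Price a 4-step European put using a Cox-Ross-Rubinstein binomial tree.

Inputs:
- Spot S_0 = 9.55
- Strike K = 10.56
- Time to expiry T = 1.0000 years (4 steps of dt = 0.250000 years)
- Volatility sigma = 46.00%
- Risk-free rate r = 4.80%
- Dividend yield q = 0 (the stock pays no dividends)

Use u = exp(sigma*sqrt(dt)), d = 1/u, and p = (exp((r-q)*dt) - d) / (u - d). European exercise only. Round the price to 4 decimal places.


Answer: Price = V(0,0) = 2.0850

Derivation:
dt = T/N = 0.250000
u = exp(sigma*sqrt(dt)) = 1.258600; d = 1/u = 0.794534
p = (exp((r-q)*dt) - d) / (u - d) = 0.468766
Discount per step: exp(-r*dt) = 0.988072
Stock lattice S(k, i) with i counting down-moves:
  k=0: S(0,0) = 9.5500
  k=1: S(1,0) = 12.0196; S(1,1) = 7.5878
  k=2: S(2,0) = 15.1279; S(2,1) = 9.5500; S(2,2) = 6.0288
  k=3: S(3,0) = 19.0400; S(3,1) = 12.0196; S(3,2) = 7.5878; S(3,3) = 4.7901
  k=4: S(4,0) = 23.9637; S(4,1) = 15.1279; S(4,2) = 9.5500; S(4,3) = 6.0288; S(4,4) = 3.8059
Terminal payoffs V(N, i) = max(K - S_T, 0):
  V(4,0) = 0.000000; V(4,1) = 0.000000; V(4,2) = 1.010000; V(4,3) = 4.531241; V(4,4) = 6.754143
Backward induction: V(k, i) = exp(-r*dt) * [p * V(k+1, i) + (1-p) * V(k+1, i+1)].
  V(3,0) = exp(-r*dt) * [p*0.000000 + (1-p)*0.000000] = 0.000000
  V(3,1) = exp(-r*dt) * [p*0.000000 + (1-p)*1.010000] = 0.530146
  V(3,2) = exp(-r*dt) * [p*1.010000 + (1-p)*4.531241] = 2.846241
  V(3,3) = exp(-r*dt) * [p*4.531241 + (1-p)*6.754143] = 5.643986
  V(2,0) = exp(-r*dt) * [p*0.000000 + (1-p)*0.530146] = 0.278272
  V(2,1) = exp(-r*dt) * [p*0.530146 + (1-p)*2.846241] = 1.739534
  V(2,2) = exp(-r*dt) * [p*2.846241 + (1-p)*5.643986] = 4.280818
  V(1,0) = exp(-r*dt) * [p*0.278272 + (1-p)*1.739534] = 1.041965
  V(1,1) = exp(-r*dt) * [p*1.739534 + (1-p)*4.280818] = 3.052697
  V(0,0) = exp(-r*dt) * [p*1.041965 + (1-p)*3.052697] = 2.084963


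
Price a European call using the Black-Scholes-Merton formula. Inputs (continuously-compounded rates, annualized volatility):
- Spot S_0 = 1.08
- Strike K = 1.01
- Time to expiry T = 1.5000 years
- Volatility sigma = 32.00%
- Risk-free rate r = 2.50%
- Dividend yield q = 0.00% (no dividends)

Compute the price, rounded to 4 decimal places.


d1 = (ln(S/K) + (r - q + 0.5*sigma^2) * T) / (sigma * sqrt(T)) = 0.46262367
d2 = d1 - sigma * sqrt(T) = 0.07070531
exp(-rT) = 0.96319442; exp(-qT) = 1.00000000
C = S_0 * exp(-qT) * N(d1) - K * exp(-rT) * N(d2)
N(d1) = 0.67818293; N(d2) = 0.52818385
C = 1.0800 * 1.00000000 * 0.67818293 - 1.0100 * 0.96319442 * 0.52818385 = 0.2186

Answer: Price = 0.2186


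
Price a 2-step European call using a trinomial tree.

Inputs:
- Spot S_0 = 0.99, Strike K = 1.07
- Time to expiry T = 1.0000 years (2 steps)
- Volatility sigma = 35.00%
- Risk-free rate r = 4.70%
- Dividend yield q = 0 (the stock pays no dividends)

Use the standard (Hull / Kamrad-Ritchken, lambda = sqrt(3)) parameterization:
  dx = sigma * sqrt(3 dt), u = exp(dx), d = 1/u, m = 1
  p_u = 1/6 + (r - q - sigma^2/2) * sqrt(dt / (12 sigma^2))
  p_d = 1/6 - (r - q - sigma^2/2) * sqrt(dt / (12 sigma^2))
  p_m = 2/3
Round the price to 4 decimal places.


Answer: Price = V(0,0) = 0.1208

Derivation:
dt = T/N = 0.500000; dx = sigma*sqrt(3*dt) = 0.428661
u = exp(dx) = 1.535200; d = 1/u = 0.651381
p_u = 0.158356, p_m = 0.666667, p_d = 0.174977
Discount per step: exp(-r*dt) = 0.976774
Stock lattice S(k, j) with j the centered position index:
  k=0: S(0,+0) = 0.9900
  k=1: S(1,-1) = 0.6449; S(1,+0) = 0.9900; S(1,+1) = 1.5198
  k=2: S(2,-2) = 0.4201; S(2,-1) = 0.6449; S(2,+0) = 0.9900; S(2,+1) = 1.5198; S(2,+2) = 2.3333
Terminal payoffs V(N, j) = max(S_T - K, 0):
  V(2,-2) = 0.000000; V(2,-1) = 0.000000; V(2,+0) = 0.000000; V(2,+1) = 0.449848; V(2,+2) = 1.263271
Backward induction: V(k, j) = exp(-r*dt) * [p_u * V(k+1, j+1) + p_m * V(k+1, j) + p_d * V(k+1, j-1)]
  V(1,-1) = exp(-r*dt) * [p_u*0.000000 + p_m*0.000000 + p_d*0.000000] = 0.000000
  V(1,+0) = exp(-r*dt) * [p_u*0.449848 + p_m*0.000000 + p_d*0.000000] = 0.069582
  V(1,+1) = exp(-r*dt) * [p_u*1.263271 + p_m*0.449848 + p_d*0.000000] = 0.488333
  V(0,+0) = exp(-r*dt) * [p_u*0.488333 + p_m*0.069582 + p_d*0.000000] = 0.120845


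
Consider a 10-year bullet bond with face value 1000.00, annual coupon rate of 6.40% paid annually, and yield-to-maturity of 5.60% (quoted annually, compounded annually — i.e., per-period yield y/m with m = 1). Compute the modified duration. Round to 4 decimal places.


Coupon per period c = face * coupon_rate / m = 64.000000
Periods per year m = 1; per-period yield y/m = 0.056000
Number of cashflows N = 10
Cashflows (t years, CF_t, discount factor 1/(1+y/m)^(m*t), PV):
  t = 1.0000: CF_t = 64.000000, DF = 0.946970, PV = 60.606061
  t = 2.0000: CF_t = 64.000000, DF = 0.896752, PV = 57.392103
  t = 3.0000: CF_t = 64.000000, DF = 0.849197, PV = 54.348582
  t = 4.0000: CF_t = 64.000000, DF = 0.804163, PV = 51.466460
  t = 5.0000: CF_t = 64.000000, DF = 0.761518, PV = 48.737178
  t = 6.0000: CF_t = 64.000000, DF = 0.721135, PV = 46.152631
  t = 7.0000: CF_t = 64.000000, DF = 0.682893, PV = 43.705143
  t = 8.0000: CF_t = 64.000000, DF = 0.646679, PV = 41.387446
  t = 9.0000: CF_t = 64.000000, DF = 0.612385, PV = 39.192657
  t = 10.0000: CF_t = 1064.000000, DF = 0.579910, PV = 617.024553
Price P = sum_t PV_t = 1060.012815
First compute Macaulay numerator sum_t t * PV_t:
  t * PV_t at t = 1.0000: 60.606061
  t * PV_t at t = 2.0000: 114.784206
  t * PV_t at t = 3.0000: 163.045747
  t * PV_t at t = 4.0000: 205.865842
  t * PV_t at t = 5.0000: 243.685892
  t * PV_t at t = 6.0000: 276.915787
  t * PV_t at t = 7.0000: 305.936002
  t * PV_t at t = 8.0000: 331.099569
  t * PV_t at t = 9.0000: 352.733916
  t * PV_t at t = 10.0000: 6170.245529
Macaulay duration D = 8224.918549 / 1060.012815 = 7.759263
Modified duration = D / (1 + y/m) = 7.759263 / (1 + 0.056000) = 7.347787

Answer: Modified duration = 7.3478


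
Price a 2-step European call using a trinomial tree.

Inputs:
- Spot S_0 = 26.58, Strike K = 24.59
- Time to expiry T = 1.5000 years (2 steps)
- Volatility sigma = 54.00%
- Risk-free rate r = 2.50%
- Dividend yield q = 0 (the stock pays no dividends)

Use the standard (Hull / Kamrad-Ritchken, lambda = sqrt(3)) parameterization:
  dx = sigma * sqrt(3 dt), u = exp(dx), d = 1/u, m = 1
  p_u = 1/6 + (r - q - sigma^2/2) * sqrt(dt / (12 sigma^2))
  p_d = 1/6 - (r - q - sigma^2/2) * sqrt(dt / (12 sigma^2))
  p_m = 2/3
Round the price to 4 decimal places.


Answer: Price = V(0,0) = 7.2428

Derivation:
dt = T/N = 0.750000; dx = sigma*sqrt(3*dt) = 0.810000
u = exp(dx) = 2.247908; d = 1/u = 0.444858
p_u = 0.110741, p_m = 0.666667, p_d = 0.222593
Discount per step: exp(-r*dt) = 0.981425
Stock lattice S(k, j) with j the centered position index:
  k=0: S(0,+0) = 26.5800
  k=1: S(1,-1) = 11.8243; S(1,+0) = 26.5800; S(1,+1) = 59.7494
  k=2: S(2,-2) = 5.2601; S(2,-1) = 11.8243; S(2,+0) = 26.5800; S(2,+1) = 59.7494; S(2,+2) = 134.3111
Terminal payoffs V(N, j) = max(S_T - K, 0):
  V(2,-2) = 0.000000; V(2,-1) = 0.000000; V(2,+0) = 1.990000; V(2,+1) = 35.159394; V(2,+2) = 109.721141
Backward induction: V(k, j) = exp(-r*dt) * [p_u * V(k+1, j+1) + p_m * V(k+1, j) + p_d * V(k+1, j-1)]
  V(1,-1) = exp(-r*dt) * [p_u*1.990000 + p_m*0.000000 + p_d*0.000000] = 0.216281
  V(1,+0) = exp(-r*dt) * [p_u*35.159394 + p_m*1.990000 + p_d*0.000000] = 5.123276
  V(1,+1) = exp(-r*dt) * [p_u*109.721141 + p_m*35.159394 + p_d*1.990000] = 35.363829
  V(0,+0) = exp(-r*dt) * [p_u*35.363829 + p_m*5.123276 + p_d*0.216281] = 7.242793


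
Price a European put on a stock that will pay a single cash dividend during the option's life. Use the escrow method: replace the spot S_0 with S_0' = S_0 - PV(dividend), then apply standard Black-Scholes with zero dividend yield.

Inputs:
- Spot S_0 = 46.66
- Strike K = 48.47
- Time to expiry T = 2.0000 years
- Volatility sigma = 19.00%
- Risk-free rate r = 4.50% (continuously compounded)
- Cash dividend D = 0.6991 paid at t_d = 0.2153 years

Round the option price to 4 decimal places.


PV(D) = D * exp(-r * t_d) = 0.6991 * 0.99035828 = 0.69235948
S_0' = S_0 - PV(D) = 46.6600 - 0.69235948 = 45.96764052
d1 = (ln(S_0'/K) + (r + sigma^2/2)*T) / (sigma*sqrt(T)) = 0.27202261
d2 = d1 - sigma*sqrt(T) = 0.00332203
exp(-rT) = 0.91393119
N(-d1) = 0.39280232; N(-d2) = 0.49867470
P = K * exp(-rT) * N(-d2) - S_0' * N(-d1) = 48.4700 * 0.91393119 * 0.49867470 - 45.96764052 * 0.39280232 = 4.0342

Answer: Price = 4.0342


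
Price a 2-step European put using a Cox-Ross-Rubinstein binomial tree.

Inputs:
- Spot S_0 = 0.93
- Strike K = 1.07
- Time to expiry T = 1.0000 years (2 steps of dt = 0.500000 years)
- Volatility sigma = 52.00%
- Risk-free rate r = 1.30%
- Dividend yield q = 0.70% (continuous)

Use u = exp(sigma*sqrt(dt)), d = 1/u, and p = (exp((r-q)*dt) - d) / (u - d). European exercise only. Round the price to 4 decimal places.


dt = T/N = 0.500000
u = exp(sigma*sqrt(dt)) = 1.444402; d = 1/u = 0.692328
p = (exp((r-q)*dt) - d) / (u - d) = 0.413093
Discount per step: exp(-r*dt) = 0.993521
Stock lattice S(k, i) with i counting down-moves:
  k=0: S(0,0) = 0.9300
  k=1: S(1,0) = 1.3433; S(1,1) = 0.6439
  k=2: S(2,0) = 1.9403; S(2,1) = 0.9300; S(2,2) = 0.4458
Terminal payoffs V(N, i) = max(K - S_T, 0):
  V(2,0) = 0.000000; V(2,1) = 0.140000; V(2,2) = 0.624234
Backward induction: V(k, i) = exp(-r*dt) * [p * V(k+1, i) + (1-p) * V(k+1, i+1)].
  V(1,0) = exp(-r*dt) * [p*0.000000 + (1-p)*0.140000] = 0.081635
  V(1,1) = exp(-r*dt) * [p*0.140000 + (1-p)*0.624234] = 0.421452
  V(0,0) = exp(-r*dt) * [p*0.081635 + (1-p)*0.421452] = 0.279255

Answer: Price = V(0,0) = 0.2793


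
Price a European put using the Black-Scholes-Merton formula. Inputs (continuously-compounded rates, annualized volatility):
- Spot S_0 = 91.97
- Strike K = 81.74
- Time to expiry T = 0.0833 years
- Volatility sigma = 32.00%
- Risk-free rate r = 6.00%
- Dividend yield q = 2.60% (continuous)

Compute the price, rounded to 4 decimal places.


Answer: Price = 0.3573

Derivation:
d1 = (ln(S/K) + (r - q + 0.5*sigma^2) * T) / (sigma * sqrt(T)) = 1.35360993
d2 = d1 - sigma * sqrt(T) = 1.26125237
exp(-rT) = 0.99501447; exp(-qT) = 0.99783654
P = K * exp(-rT) * N(-d2) - S_0 * exp(-qT) * N(-d1)
N(-d1) = 0.08793043; N(-d2) = 0.10360897
P = 81.7400 * 0.99501447 * 0.10360897 - 91.9700 * 0.99783654 * 0.08793043 = 0.3573


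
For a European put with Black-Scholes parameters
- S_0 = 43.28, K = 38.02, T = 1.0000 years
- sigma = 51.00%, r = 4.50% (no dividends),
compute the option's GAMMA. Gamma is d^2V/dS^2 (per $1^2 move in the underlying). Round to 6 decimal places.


Answer: Gamma = 0.015121

Derivation:
d1 = 0.5973103872; d2 = 0.0873103872
phi(d1) = 0.3337615769; exp(-qT) = 1.0000000000; exp(-rT) = 0.9559974818
Gamma = exp(-qT) * phi(d1) / (S * sigma * sqrt(T)) = 1.0000000000 * 0.3337615769 / (43.2800 * 0.5100 * 1.0000000000) = 0.015121


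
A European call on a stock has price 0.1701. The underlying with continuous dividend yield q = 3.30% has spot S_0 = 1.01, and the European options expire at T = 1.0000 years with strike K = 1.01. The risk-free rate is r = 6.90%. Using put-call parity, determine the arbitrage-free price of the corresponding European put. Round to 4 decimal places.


Answer: Put price = 0.1355

Derivation:
Put-call parity: C - P = S_0 * exp(-qT) - K * exp(-rT).
S_0 * exp(-qT) = 1.0100 * 0.96753856 = 0.97721395
K * exp(-rT) = 1.0100 * 0.93332668 = 0.94265995
P = C - S*exp(-qT) + K*exp(-rT)
P = 0.1701 - 0.97721395 + 0.94265995 = 0.1355


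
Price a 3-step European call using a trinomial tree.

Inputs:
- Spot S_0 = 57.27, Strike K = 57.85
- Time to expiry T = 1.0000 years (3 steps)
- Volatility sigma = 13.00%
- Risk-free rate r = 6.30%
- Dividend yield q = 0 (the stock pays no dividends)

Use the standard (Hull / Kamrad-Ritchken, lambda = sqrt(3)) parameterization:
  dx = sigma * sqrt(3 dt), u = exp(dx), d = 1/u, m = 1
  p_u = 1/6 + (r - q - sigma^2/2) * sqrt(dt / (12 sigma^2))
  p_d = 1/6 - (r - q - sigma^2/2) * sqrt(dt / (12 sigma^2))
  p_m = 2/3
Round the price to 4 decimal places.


dt = T/N = 0.333333; dx = sigma*sqrt(3*dt) = 0.130000
u = exp(dx) = 1.138828; d = 1/u = 0.878095
p_u = 0.236603, p_m = 0.666667, p_d = 0.096731
Discount per step: exp(-r*dt) = 0.979219
Stock lattice S(k, j) with j the centered position index:
  k=0: S(0,+0) = 57.2700
  k=1: S(1,-1) = 50.2885; S(1,+0) = 57.2700; S(1,+1) = 65.2207
  k=2: S(2,-2) = 44.1581; S(2,-1) = 50.2885; S(2,+0) = 57.2700; S(2,+1) = 65.2207; S(2,+2) = 74.2752
  k=3: S(3,-3) = 38.7750; S(3,-2) = 44.1581; S(3,-1) = 50.2885; S(3,+0) = 57.2700; S(3,+1) = 65.2207; S(3,+2) = 74.2752; S(3,+3) = 84.5867
Terminal payoffs V(N, j) = max(S_T - K, 0):
  V(3,-3) = 0.000000; V(3,-2) = 0.000000; V(3,-1) = 0.000000; V(3,+0) = 0.000000; V(3,+1) = 7.370702; V(3,+2) = 16.425186; V(3,+3) = 26.736690
Backward induction: V(k, j) = exp(-r*dt) * [p_u * V(k+1, j+1) + p_m * V(k+1, j) + p_d * V(k+1, j-1)]
  V(2,-2) = exp(-r*dt) * [p_u*0.000000 + p_m*0.000000 + p_d*0.000000] = 0.000000
  V(2,-1) = exp(-r*dt) * [p_u*0.000000 + p_m*0.000000 + p_d*0.000000] = 0.000000
  V(2,+0) = exp(-r*dt) * [p_u*7.370702 + p_m*0.000000 + p_d*0.000000] = 1.707686
  V(2,+1) = exp(-r*dt) * [p_u*16.425186 + p_m*7.370702 + p_d*0.000000] = 8.617168
  V(2,+2) = exp(-r*dt) * [p_u*26.736690 + p_m*16.425186 + p_d*7.370702] = 17.615236
  V(1,-1) = exp(-r*dt) * [p_u*1.707686 + p_m*0.000000 + p_d*0.000000] = 0.395647
  V(1,+0) = exp(-r*dt) * [p_u*8.617168 + p_m*1.707686 + p_d*0.000000] = 3.111274
  V(1,+1) = exp(-r*dt) * [p_u*17.615236 + p_m*8.617168 + p_d*1.707686] = 9.868348
  V(0,+0) = exp(-r*dt) * [p_u*9.868348 + p_m*3.111274 + p_d*0.395647] = 4.354910

Answer: Price = V(0,0) = 4.3549


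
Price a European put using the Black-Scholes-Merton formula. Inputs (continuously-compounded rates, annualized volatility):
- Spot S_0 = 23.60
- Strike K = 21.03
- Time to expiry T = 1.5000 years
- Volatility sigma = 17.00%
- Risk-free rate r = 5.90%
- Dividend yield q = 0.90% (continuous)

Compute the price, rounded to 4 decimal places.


Answer: Price = 0.4300

Derivation:
d1 = (ln(S/K) + (r - q + 0.5*sigma^2) * T) / (sigma * sqrt(T)) = 1.01808345
d2 = d1 - sigma * sqrt(T) = 0.80987682
exp(-rT) = 0.91530311; exp(-qT) = 0.98659072
P = K * exp(-rT) * N(-d2) - S_0 * exp(-qT) * N(-d1)
N(-d1) = 0.15431915; N(-d2) = 0.20900549
P = 21.0300 * 0.91530311 * 0.20900549 - 23.6000 * 0.98659072 * 0.15431915 = 0.4300


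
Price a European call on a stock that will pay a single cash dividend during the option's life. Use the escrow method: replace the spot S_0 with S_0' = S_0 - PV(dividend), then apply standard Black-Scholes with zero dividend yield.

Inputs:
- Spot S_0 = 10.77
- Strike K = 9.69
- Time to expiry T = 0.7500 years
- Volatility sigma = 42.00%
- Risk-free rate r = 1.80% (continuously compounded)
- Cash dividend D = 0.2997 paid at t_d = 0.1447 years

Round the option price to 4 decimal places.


PV(D) = D * exp(-r * t_d) = 0.2997 * 0.99739879 = 0.29892042
S_0' = S_0 - PV(D) = 10.7700 - 0.29892042 = 10.47107958
d1 = (ln(S_0'/K) + (r + sigma^2/2)*T) / (sigma*sqrt(T)) = 0.43211288
d2 = d1 - sigma*sqrt(T) = 0.06838221
exp(-rT) = 0.98659072
N(d1) = 0.66717031; N(d2) = 0.52725931
C = S_0' * N(d1) - K * exp(-rT) * N(d2) = 10.47107958 * 0.66717031 - 9.6900 * 0.98659072 * 0.52725931 = 1.9454

Answer: Price = 1.9454


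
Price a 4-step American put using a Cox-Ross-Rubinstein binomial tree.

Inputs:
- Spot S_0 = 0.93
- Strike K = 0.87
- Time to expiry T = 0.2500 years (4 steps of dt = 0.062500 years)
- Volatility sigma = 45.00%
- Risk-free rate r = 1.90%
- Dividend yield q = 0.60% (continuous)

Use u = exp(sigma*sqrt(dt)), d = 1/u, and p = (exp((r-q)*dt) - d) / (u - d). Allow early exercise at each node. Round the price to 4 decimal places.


Answer: Price = V(0,0) = 0.0558

Derivation:
dt = T/N = 0.062500
u = exp(sigma*sqrt(dt)) = 1.119072; d = 1/u = 0.893597
p = (exp((r-q)*dt) - d) / (u - d) = 0.475510
Discount per step: exp(-r*dt) = 0.998813
Stock lattice S(k, i) with i counting down-moves:
  k=0: S(0,0) = 0.9300
  k=1: S(1,0) = 1.0407; S(1,1) = 0.8310
  k=2: S(2,0) = 1.1647; S(2,1) = 0.9300; S(2,2) = 0.7426
  k=3: S(3,0) = 1.3033; S(3,1) = 1.0407; S(3,2) = 0.8310; S(3,3) = 0.6636
  k=4: S(4,0) = 1.4585; S(4,1) = 1.1647; S(4,2) = 0.9300; S(4,3) = 0.7426; S(4,4) = 0.5930
Terminal payoffs V(N, i) = max(K - S_T, 0):
  V(4,0) = 0.000000; V(4,1) = 0.000000; V(4,2) = 0.000000; V(4,3) = 0.127380; V(4,4) = 0.277006
Backward induction: V(k, i) = exp(-r*dt) * [p * V(k+1, i) + (1-p) * V(k+1, i+1)]; then take max(V_cont, immediate exercise) for American.
  V(3,0) = exp(-r*dt) * [p*0.000000 + (1-p)*0.000000] = 0.000000; exercise = 0.000000; V(3,0) = max -> 0.000000
  V(3,1) = exp(-r*dt) * [p*0.000000 + (1-p)*0.000000] = 0.000000; exercise = 0.000000; V(3,1) = max -> 0.000000
  V(3,2) = exp(-r*dt) * [p*0.000000 + (1-p)*0.127380] = 0.066730; exercise = 0.038954; V(3,2) = max -> 0.066730
  V(3,3) = exp(-r*dt) * [p*0.127380 + (1-p)*0.277006] = 0.205613; exercise = 0.206397; V(3,3) = max -> 0.206397
  V(2,0) = exp(-r*dt) * [p*0.000000 + (1-p)*0.000000] = 0.000000; exercise = 0.000000; V(2,0) = max -> 0.000000
  V(2,1) = exp(-r*dt) * [p*0.000000 + (1-p)*0.066730] = 0.034958; exercise = 0.000000; V(2,1) = max -> 0.034958
  V(2,2) = exp(-r*dt) * [p*0.066730 + (1-p)*0.206397] = 0.139818; exercise = 0.127380; V(2,2) = max -> 0.139818
  V(1,0) = exp(-r*dt) * [p*0.000000 + (1-p)*0.034958] = 0.018313; exercise = 0.000000; V(1,0) = max -> 0.018313
  V(1,1) = exp(-r*dt) * [p*0.034958 + (1-p)*0.139818] = 0.089849; exercise = 0.038954; V(1,1) = max -> 0.089849
  V(0,0) = exp(-r*dt) * [p*0.018313 + (1-p)*0.089849] = 0.055767; exercise = 0.000000; V(0,0) = max -> 0.055767


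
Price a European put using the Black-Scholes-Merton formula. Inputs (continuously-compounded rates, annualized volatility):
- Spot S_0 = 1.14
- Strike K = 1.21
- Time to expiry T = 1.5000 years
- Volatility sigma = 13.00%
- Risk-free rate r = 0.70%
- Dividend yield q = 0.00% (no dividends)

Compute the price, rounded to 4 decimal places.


d1 = (ln(S/K) + (r - q + 0.5*sigma^2) * T) / (sigma * sqrt(T)) = -0.22872643
d2 = d1 - sigma * sqrt(T) = -0.38794326
exp(-rT) = 0.98955493; exp(-qT) = 1.00000000
P = K * exp(-rT) * N(-d2) - S_0 * exp(-qT) * N(-d1)
N(-d1) = 0.59045922; N(-d2) = 0.65097099
P = 1.2100 * 0.98955493 * 0.65097099 - 1.1400 * 1.00000000 * 0.59045922 = 0.1063

Answer: Price = 0.1063


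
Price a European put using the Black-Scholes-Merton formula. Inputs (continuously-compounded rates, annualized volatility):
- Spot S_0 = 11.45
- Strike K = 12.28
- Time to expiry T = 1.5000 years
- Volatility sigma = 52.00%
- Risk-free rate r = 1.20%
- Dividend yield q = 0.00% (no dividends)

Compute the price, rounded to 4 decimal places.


Answer: Price = 3.2520

Derivation:
d1 = (ln(S/K) + (r - q + 0.5*sigma^2) * T) / (sigma * sqrt(T)) = 0.23681197
d2 = d1 - sigma * sqrt(T) = -0.40005536
exp(-rT) = 0.98216103; exp(-qT) = 1.00000000
P = K * exp(-rT) * N(-d2) - S_0 * exp(-qT) * N(-d1)
N(-d1) = 0.40640133; N(-d2) = 0.65544213
P = 12.2800 * 0.98216103 * 0.65544213 - 11.4500 * 1.00000000 * 0.40640133 = 3.2520


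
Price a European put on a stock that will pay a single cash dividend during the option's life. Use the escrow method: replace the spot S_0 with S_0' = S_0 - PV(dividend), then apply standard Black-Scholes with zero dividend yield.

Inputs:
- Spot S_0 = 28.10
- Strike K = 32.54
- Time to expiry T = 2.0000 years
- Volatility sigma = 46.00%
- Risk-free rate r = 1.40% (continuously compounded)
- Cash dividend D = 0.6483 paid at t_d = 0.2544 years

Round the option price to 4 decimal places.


Answer: Price = 9.8012

Derivation:
PV(D) = D * exp(-r * t_d) = 0.6483 * 0.99644473 = 0.64599512
S_0' = S_0 - PV(D) = 28.1000 - 0.64599512 = 27.45400488
d1 = (ln(S_0'/K) + (r + sigma^2/2)*T) / (sigma*sqrt(T)) = 0.10705282
d2 = d1 - sigma*sqrt(T) = -0.54348542
exp(-rT) = 0.97238837
N(-d1) = 0.45737354; N(-d2) = 0.70660219
P = K * exp(-rT) * N(-d2) - S_0' * N(-d1) = 32.5400 * 0.97238837 * 0.70660219 - 27.45400488 * 0.45737354 = 9.8012


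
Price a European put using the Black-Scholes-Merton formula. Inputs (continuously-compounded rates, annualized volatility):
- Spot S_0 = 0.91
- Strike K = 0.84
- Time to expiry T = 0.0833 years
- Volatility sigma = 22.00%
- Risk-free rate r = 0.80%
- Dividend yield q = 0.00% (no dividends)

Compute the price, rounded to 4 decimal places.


Answer: Price = 0.0027

Derivation:
d1 = (ln(S/K) + (r - q + 0.5*sigma^2) * T) / (sigma * sqrt(T)) = 1.30284102
d2 = d1 - sigma * sqrt(T) = 1.23934520
exp(-rT) = 0.99933382; exp(-qT) = 1.00000000
P = K * exp(-rT) * N(-d2) - S_0 * exp(-qT) * N(-d1)
N(-d1) = 0.09631452; N(-d2) = 0.10760884
P = 0.8400 * 0.99933382 * 0.10760884 - 0.9100 * 1.00000000 * 0.09631452 = 0.0027


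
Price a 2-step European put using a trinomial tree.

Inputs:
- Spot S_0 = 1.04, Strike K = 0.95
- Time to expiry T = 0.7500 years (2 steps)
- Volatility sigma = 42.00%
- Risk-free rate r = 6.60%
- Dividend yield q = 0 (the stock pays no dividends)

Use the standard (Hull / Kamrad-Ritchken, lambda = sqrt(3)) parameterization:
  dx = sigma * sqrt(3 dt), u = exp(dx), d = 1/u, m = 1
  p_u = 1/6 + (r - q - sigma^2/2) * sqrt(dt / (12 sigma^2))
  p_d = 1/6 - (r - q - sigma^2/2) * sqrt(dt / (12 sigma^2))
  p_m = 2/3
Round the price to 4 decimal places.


dt = T/N = 0.375000; dx = sigma*sqrt(3*dt) = 0.445477
u = exp(dx) = 1.561235; d = 1/u = 0.640519
p_u = 0.157323, p_m = 0.666667, p_d = 0.176011
Discount per step: exp(-r*dt) = 0.975554
Stock lattice S(k, j) with j the centered position index:
  k=0: S(0,+0) = 1.0400
  k=1: S(1,-1) = 0.6661; S(1,+0) = 1.0400; S(1,+1) = 1.6237
  k=2: S(2,-2) = 0.4267; S(2,-1) = 0.6661; S(2,+0) = 1.0400; S(2,+1) = 1.6237; S(2,+2) = 2.5350
Terminal payoffs V(N, j) = max(K - S_T, 0):
  V(2,-2) = 0.523325; V(2,-1) = 0.283861; V(2,+0) = 0.000000; V(2,+1) = 0.000000; V(2,+2) = 0.000000
Backward induction: V(k, j) = exp(-r*dt) * [p_u * V(k+1, j+1) + p_m * V(k+1, j) + p_d * V(k+1, j-1)]
  V(1,-1) = exp(-r*dt) * [p_u*0.000000 + p_m*0.283861 + p_d*0.523325] = 0.274473
  V(1,+0) = exp(-r*dt) * [p_u*0.000000 + p_m*0.000000 + p_d*0.283861] = 0.048741
  V(1,+1) = exp(-r*dt) * [p_u*0.000000 + p_m*0.000000 + p_d*0.000000] = 0.000000
  V(0,+0) = exp(-r*dt) * [p_u*0.000000 + p_m*0.048741 + p_d*0.274473] = 0.078829

Answer: Price = V(0,0) = 0.0788


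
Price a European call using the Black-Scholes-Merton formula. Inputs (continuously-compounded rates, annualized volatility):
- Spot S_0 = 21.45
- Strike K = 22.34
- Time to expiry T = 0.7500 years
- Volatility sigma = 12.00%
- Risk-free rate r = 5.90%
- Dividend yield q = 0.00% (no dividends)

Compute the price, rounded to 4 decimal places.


d1 = (ln(S/K) + (r - q + 0.5*sigma^2) * T) / (sigma * sqrt(T)) = 0.08656262
d2 = d1 - sigma * sqrt(T) = -0.01736042
exp(-rT) = 0.95671475; exp(-qT) = 1.00000000
C = S_0 * exp(-qT) * N(d1) - K * exp(-rT) * N(d2)
N(d1) = 0.53449041; N(d2) = 0.49307454
C = 21.4500 * 1.00000000 * 0.53449041 - 22.3400 * 0.95671475 * 0.49307454 = 0.9263

Answer: Price = 0.9263


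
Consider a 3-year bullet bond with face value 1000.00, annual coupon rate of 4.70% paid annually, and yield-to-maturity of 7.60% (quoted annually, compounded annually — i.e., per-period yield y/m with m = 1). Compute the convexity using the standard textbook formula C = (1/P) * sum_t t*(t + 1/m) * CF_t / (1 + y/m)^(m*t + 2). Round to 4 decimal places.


Answer: Convexity = 9.7292

Derivation:
Coupon per period c = face * coupon_rate / m = 47.000000
Periods per year m = 1; per-period yield y/m = 0.076000
Number of cashflows N = 3
Cashflows (t years, CF_t, discount factor 1/(1+y/m)^(m*t), PV):
  t = 1.0000: CF_t = 47.000000, DF = 0.929368, PV = 43.680297
  t = 2.0000: CF_t = 47.000000, DF = 0.863725, PV = 40.595072
  t = 3.0000: CF_t = 1047.000000, DF = 0.802718, PV = 840.446103
Price P = sum_t PV_t = 924.721472
Convexity numerator sum_t t*(t + 1/m) * CF_t / (1+y/m)^(m*t + 2):
  t = 1.0000: term = 75.455524
  t = 2.0000: term = 210.377855
  t = 3.0000: term = 8710.971063
Convexity = (1/P) * sum = 8996.804442 / 924.721472 = 9.729205


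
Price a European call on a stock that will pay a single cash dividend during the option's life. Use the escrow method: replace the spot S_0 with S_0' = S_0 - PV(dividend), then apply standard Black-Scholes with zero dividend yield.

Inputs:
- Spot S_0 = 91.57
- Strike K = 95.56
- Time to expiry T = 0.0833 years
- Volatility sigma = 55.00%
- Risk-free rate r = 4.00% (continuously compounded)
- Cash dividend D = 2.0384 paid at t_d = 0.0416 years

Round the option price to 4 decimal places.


PV(D) = D * exp(-r * t_d) = 2.0384 * 0.99833738 = 2.03501092
S_0' = S_0 - PV(D) = 91.5700 - 2.03501092 = 89.53498908
d1 = (ln(S_0'/K) + (r + sigma^2/2)*T) / (sigma*sqrt(T)) = -0.30990200
d2 = d1 - sigma*sqrt(T) = -0.46864157
exp(-rT) = 0.99667354
N(d1) = 0.37831774; N(d2) = 0.31966293
C = S_0' * N(d1) - K * exp(-rT) * N(d2) = 89.53498908 * 0.37831774 - 95.5600 * 0.99667354 * 0.31966293 = 3.4273

Answer: Price = 3.4273


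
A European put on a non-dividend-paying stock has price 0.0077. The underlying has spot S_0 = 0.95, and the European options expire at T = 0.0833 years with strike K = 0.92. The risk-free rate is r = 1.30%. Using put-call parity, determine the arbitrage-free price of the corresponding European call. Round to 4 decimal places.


Answer: Call price = 0.0387

Derivation:
Put-call parity: C - P = S_0 * exp(-qT) - K * exp(-rT).
S_0 * exp(-qT) = 0.9500 * 1.00000000 = 0.95000000
K * exp(-rT) = 0.9200 * 0.99891769 = 0.91900427
C = P + S*exp(-qT) - K*exp(-rT)
C = 0.0077 + 0.95000000 - 0.91900427 = 0.0387


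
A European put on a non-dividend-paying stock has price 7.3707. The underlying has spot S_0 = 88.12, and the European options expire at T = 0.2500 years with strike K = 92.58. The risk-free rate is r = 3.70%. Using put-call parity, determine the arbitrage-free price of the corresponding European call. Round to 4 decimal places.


Answer: Call price = 3.7631

Derivation:
Put-call parity: C - P = S_0 * exp(-qT) - K * exp(-rT).
S_0 * exp(-qT) = 88.1200 * 1.00000000 = 88.12000000
K * exp(-rT) = 92.5800 * 0.99079265 = 91.72758350
C = P + S*exp(-qT) - K*exp(-rT)
C = 7.3707 + 88.12000000 - 91.72758350 = 3.7631


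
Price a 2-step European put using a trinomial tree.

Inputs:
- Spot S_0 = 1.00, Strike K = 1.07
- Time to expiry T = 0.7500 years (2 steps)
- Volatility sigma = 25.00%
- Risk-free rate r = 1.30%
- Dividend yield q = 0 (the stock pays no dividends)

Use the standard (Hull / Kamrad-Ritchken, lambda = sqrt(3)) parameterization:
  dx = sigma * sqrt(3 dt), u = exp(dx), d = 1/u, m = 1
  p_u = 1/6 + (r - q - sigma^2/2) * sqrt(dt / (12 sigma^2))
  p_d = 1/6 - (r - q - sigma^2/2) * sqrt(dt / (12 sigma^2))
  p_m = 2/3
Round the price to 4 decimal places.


dt = T/N = 0.375000; dx = sigma*sqrt(3*dt) = 0.265165
u = exp(dx) = 1.303646; d = 1/u = 0.767079
p_u = 0.153762, p_m = 0.666667, p_d = 0.179571
Discount per step: exp(-r*dt) = 0.995137
Stock lattice S(k, j) with j the centered position index:
  k=0: S(0,+0) = 1.0000
  k=1: S(1,-1) = 0.7671; S(1,+0) = 1.0000; S(1,+1) = 1.3036
  k=2: S(2,-2) = 0.5884; S(2,-1) = 0.7671; S(2,+0) = 1.0000; S(2,+1) = 1.3036; S(2,+2) = 1.6995
Terminal payoffs V(N, j) = max(K - S_T, 0):
  V(2,-2) = 0.481589; V(2,-1) = 0.302921; V(2,+0) = 0.070000; V(2,+1) = 0.000000; V(2,+2) = 0.000000
Backward induction: V(k, j) = exp(-r*dt) * [p_u * V(k+1, j+1) + p_m * V(k+1, j) + p_d * V(k+1, j-1)]
  V(1,-1) = exp(-r*dt) * [p_u*0.070000 + p_m*0.302921 + p_d*0.481589] = 0.297735
  V(1,+0) = exp(-r*dt) * [p_u*0.000000 + p_m*0.070000 + p_d*0.302921] = 0.100571
  V(1,+1) = exp(-r*dt) * [p_u*0.000000 + p_m*0.000000 + p_d*0.070000] = 0.012509
  V(0,+0) = exp(-r*dt) * [p_u*0.012509 + p_m*0.100571 + p_d*0.297735] = 0.121840

Answer: Price = V(0,0) = 0.1218


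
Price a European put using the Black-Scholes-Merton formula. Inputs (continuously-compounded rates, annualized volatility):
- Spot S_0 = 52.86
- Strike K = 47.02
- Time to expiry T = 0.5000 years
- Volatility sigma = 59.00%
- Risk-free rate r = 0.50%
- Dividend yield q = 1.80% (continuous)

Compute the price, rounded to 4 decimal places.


d1 = (ln(S/K) + (r - q + 0.5*sigma^2) * T) / (sigma * sqrt(T)) = 0.47363898
d2 = d1 - sigma * sqrt(T) = 0.05644598
exp(-rT) = 0.99750312; exp(-qT) = 0.99104038
P = K * exp(-rT) * N(-d2) - S_0 * exp(-qT) * N(-d1)
N(-d1) = 0.31787869; N(-d2) = 0.47749327
P = 47.0200 * 0.99750312 * 0.47749327 - 52.8600 * 0.99104038 * 0.31787869 = 5.7432

Answer: Price = 5.7432


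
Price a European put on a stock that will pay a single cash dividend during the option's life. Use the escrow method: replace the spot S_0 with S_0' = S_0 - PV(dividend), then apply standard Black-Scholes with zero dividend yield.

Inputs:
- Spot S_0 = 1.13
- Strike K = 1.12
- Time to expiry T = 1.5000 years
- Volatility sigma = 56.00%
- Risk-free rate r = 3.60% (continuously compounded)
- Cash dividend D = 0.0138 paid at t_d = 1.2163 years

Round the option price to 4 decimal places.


Answer: Price = 0.2652

Derivation:
PV(D) = D * exp(-r * t_d) = 0.0138 * 0.95715800 = 0.01320878
S_0' = S_0 - PV(D) = 1.1300 - 0.01320878 = 1.11679122
d1 = (ln(S_0'/K) + (r + sigma^2/2)*T) / (sigma*sqrt(T)) = 0.41747894
d2 = d1 - sigma*sqrt(T) = -0.26837819
exp(-rT) = 0.94743211
N(-d1) = 0.33816406; N(-d2) = 0.60579589
P = K * exp(-rT) * N(-d2) - S_0' * N(-d1) = 1.1200 * 0.94743211 * 0.60579589 - 1.11679122 * 0.33816406 = 0.2652


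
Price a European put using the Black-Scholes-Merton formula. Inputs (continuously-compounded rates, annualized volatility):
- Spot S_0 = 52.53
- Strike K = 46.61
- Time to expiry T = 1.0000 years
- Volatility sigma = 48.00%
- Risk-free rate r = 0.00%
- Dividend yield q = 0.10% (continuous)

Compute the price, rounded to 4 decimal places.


d1 = (ln(S/K) + (r - q + 0.5*sigma^2) * T) / (sigma * sqrt(T)) = 0.48701943
d2 = d1 - sigma * sqrt(T) = 0.00701943
exp(-rT) = 1.00000000; exp(-qT) = 0.99900050
P = K * exp(-rT) * N(-d2) - S_0 * exp(-qT) * N(-d1)
N(-d1) = 0.31312228; N(-d2) = 0.49719968
P = 46.6100 * 1.00000000 * 0.49719968 - 52.5300 * 0.99900050 * 0.31312228 = 6.7426

Answer: Price = 6.7426


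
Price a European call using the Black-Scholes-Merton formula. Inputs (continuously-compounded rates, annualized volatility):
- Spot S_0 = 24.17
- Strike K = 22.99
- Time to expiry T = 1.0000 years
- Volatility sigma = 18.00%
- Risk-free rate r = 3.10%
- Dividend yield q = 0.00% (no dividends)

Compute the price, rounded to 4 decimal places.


d1 = (ln(S/K) + (r - q + 0.5*sigma^2) * T) / (sigma * sqrt(T)) = 0.54029364
d2 = d1 - sigma * sqrt(T) = 0.36029364
exp(-rT) = 0.96947557; exp(-qT) = 1.00000000
C = S_0 * exp(-qT) * N(d1) - K * exp(-rT) * N(d2)
N(d1) = 0.70550273; N(d2) = 0.64068622
C = 24.1700 * 1.00000000 * 0.70550273 - 22.9900 * 0.96947557 * 0.64068622 = 2.7722

Answer: Price = 2.7722


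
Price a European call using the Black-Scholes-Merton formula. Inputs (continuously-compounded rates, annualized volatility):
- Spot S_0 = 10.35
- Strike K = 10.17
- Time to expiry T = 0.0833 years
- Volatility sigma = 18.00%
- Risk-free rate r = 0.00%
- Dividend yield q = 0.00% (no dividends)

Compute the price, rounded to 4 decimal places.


d1 = (ln(S/K) + (r - q + 0.5*sigma^2) * T) / (sigma * sqrt(T)) = 0.36368351
d2 = d1 - sigma * sqrt(T) = 0.31173238
exp(-rT) = 1.00000000; exp(-qT) = 1.00000000
C = S_0 * exp(-qT) * N(d1) - K * exp(-rT) * N(d2)
N(d1) = 0.64195282; N(d2) = 0.62237804
C = 10.3500 * 1.00000000 * 0.64195282 - 10.1700 * 1.00000000 * 0.62237804 = 0.3146

Answer: Price = 0.3146


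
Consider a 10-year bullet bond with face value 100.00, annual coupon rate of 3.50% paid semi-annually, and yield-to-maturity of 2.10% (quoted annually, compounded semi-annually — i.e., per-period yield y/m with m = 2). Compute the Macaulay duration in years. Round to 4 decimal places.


Answer: Macaulay duration = 8.6257 years

Derivation:
Coupon per period c = face * coupon_rate / m = 1.750000
Periods per year m = 2; per-period yield y/m = 0.010500
Number of cashflows N = 20
Cashflows (t years, CF_t, discount factor 1/(1+y/m)^(m*t), PV):
  t = 0.5000: CF_t = 1.750000, DF = 0.989609, PV = 1.731816
  t = 1.0000: CF_t = 1.750000, DF = 0.979326, PV = 1.713821
  t = 1.5000: CF_t = 1.750000, DF = 0.969150, PV = 1.696013
  t = 2.0000: CF_t = 1.750000, DF = 0.959080, PV = 1.678390
  t = 2.5000: CF_t = 1.750000, DF = 0.949114, PV = 1.660950
  t = 3.0000: CF_t = 1.750000, DF = 0.939252, PV = 1.643691
  t = 3.5000: CF_t = 1.750000, DF = 0.929492, PV = 1.626611
  t = 4.0000: CF_t = 1.750000, DF = 0.919834, PV = 1.609709
  t = 4.5000: CF_t = 1.750000, DF = 0.910276, PV = 1.592983
  t = 5.0000: CF_t = 1.750000, DF = 0.900818, PV = 1.576431
  t = 5.5000: CF_t = 1.750000, DF = 0.891457, PV = 1.560050
  t = 6.0000: CF_t = 1.750000, DF = 0.882194, PV = 1.543840
  t = 6.5000: CF_t = 1.750000, DF = 0.873027, PV = 1.527798
  t = 7.0000: CF_t = 1.750000, DF = 0.863956, PV = 1.511923
  t = 7.5000: CF_t = 1.750000, DF = 0.854979, PV = 1.496213
  t = 8.0000: CF_t = 1.750000, DF = 0.846095, PV = 1.480666
  t = 8.5000: CF_t = 1.750000, DF = 0.837303, PV = 1.465280
  t = 9.0000: CF_t = 1.750000, DF = 0.828603, PV = 1.450055
  t = 9.5000: CF_t = 1.750000, DF = 0.819993, PV = 1.434987
  t = 10.0000: CF_t = 101.750000, DF = 0.811472, PV = 82.567296
Price P = sum_t PV_t = 112.568520
Macaulay numerator sum_t t * PV_t:
  t * PV_t at t = 0.5000: 0.865908
  t * PV_t at t = 1.0000: 1.713821
  t * PV_t at t = 1.5000: 2.544019
  t * PV_t at t = 2.0000: 3.356779
  t * PV_t at t = 2.5000: 4.152374
  t * PV_t at t = 3.0000: 4.931073
  t * PV_t at t = 3.5000: 5.693140
  t * PV_t at t = 4.0000: 6.438838
  t * PV_t at t = 4.5000: 7.168424
  t * PV_t at t = 5.0000: 7.882153
  t * PV_t at t = 5.5000: 8.580276
  t * PV_t at t = 6.0000: 9.263039
  t * PV_t at t = 6.5000: 9.930687
  t * PV_t at t = 7.0000: 10.583459
  t * PV_t at t = 7.5000: 11.221594
  t * PV_t at t = 8.0000: 11.845324
  t * PV_t at t = 8.5000: 12.454881
  t * PV_t at t = 9.0000: 13.050491
  t * PV_t at t = 9.5000: 13.632378
  t * PV_t at t = 10.0000: 825.672958
Macaulay duration D = (sum_t t * PV_t) / P = 970.981614 / 112.568520 = 8.625694


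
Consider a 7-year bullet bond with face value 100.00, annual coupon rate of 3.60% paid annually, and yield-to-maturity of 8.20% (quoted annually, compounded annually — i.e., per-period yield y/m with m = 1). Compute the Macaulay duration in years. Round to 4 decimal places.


Answer: Macaulay duration = 6.1906 years

Derivation:
Coupon per period c = face * coupon_rate / m = 3.600000
Periods per year m = 1; per-period yield y/m = 0.082000
Number of cashflows N = 7
Cashflows (t years, CF_t, discount factor 1/(1+y/m)^(m*t), PV):
  t = 1.0000: CF_t = 3.600000, DF = 0.924214, PV = 3.327172
  t = 2.0000: CF_t = 3.600000, DF = 0.854172, PV = 3.075020
  t = 3.0000: CF_t = 3.600000, DF = 0.789438, PV = 2.841978
  t = 4.0000: CF_t = 3.600000, DF = 0.729610, PV = 2.626597
  t = 5.0000: CF_t = 3.600000, DF = 0.674316, PV = 2.427539
  t = 6.0000: CF_t = 3.600000, DF = 0.623213, PV = 2.243566
  t = 7.0000: CF_t = 103.600000, DF = 0.575982, PV = 59.671771
Price P = sum_t PV_t = 76.213644
Macaulay numerator sum_t t * PV_t:
  t * PV_t at t = 1.0000: 3.327172
  t * PV_t at t = 2.0000: 6.150040
  t * PV_t at t = 3.0000: 8.525934
  t * PV_t at t = 4.0000: 10.506388
  t * PV_t at t = 5.0000: 12.137694
  t * PV_t at t = 6.0000: 13.461399
  t * PV_t at t = 7.0000: 417.702399
Macaulay duration D = (sum_t t * PV_t) / P = 471.811027 / 76.213644 = 6.190637
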